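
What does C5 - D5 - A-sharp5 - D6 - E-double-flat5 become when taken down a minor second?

C5 to B4
D5 to C#5
A#5 to G##5
D6 to C#6
Ebb5 to Db5

B4 C#5 G##5 C#6 Db5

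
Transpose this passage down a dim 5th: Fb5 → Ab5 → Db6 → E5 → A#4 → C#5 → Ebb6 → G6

Fb5 down a diminished fifth is Bb4.
A diminished fifth down from Ab5 gives D5.
Db6 down a diminished fifth is G5.
A diminished fifth down from E5 gives A#4.
A#4 down a diminished fifth is D##4.
C#5 down a diminished fifth is F##4.
A diminished fifth down from Ebb6 gives Ab5.
A diminished fifth down from G6 gives C#6.

Bb4 D5 G5 A#4 D##4 F##4 Ab5 C#6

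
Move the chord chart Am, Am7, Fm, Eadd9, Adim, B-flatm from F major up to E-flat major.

F major up to E-flat major is a minor seventh; each chord root moves by that interval while the quality stays the same.
Am: root A up a minor seventh → G, giving Gm.
Am7: root A up a minor seventh → G, giving Gm7.
Fm: root F up a minor seventh → Eb, giving Ebm.
Eadd9: root E up a minor seventh → D, giving Dadd9.
Adim: root A up a minor seventh → G, giving Gdim.
B-flatm: root B-flat up a minor seventh → Ab, giving Abm.

Gm Gm7 Ebm Dadd9 Gdim Abm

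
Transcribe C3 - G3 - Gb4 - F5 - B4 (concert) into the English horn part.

Written C4 sounds as F3 on the English horn, so concert pitches are written a perfect fifth up.
C3 to G3
G3 to D4
Gb4 to Db5
F5 to C6
B4 to F#5

G3 D4 Db5 C6 F#5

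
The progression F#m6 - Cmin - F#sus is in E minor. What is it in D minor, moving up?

E minor up to D minor is a minor seventh; each chord root moves by that interval while the quality stays the same.
F#m6: root F# up a minor seventh → E, giving Em6.
Cmin: root C up a minor seventh → Bb, giving Bbmin.
F#sus: root F# up a minor seventh → E, giving Esus.

Em6 Bbmin Esus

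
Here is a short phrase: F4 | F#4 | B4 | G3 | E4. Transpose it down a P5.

Bb3 B3 E4 C3 A3

F4 -> Bb3
F#4 -> B3
B4 -> E4
G3 -> C3
E4 -> A3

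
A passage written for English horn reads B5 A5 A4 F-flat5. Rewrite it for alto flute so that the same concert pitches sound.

First find concert pitch: the English horn sounds a perfect fifth below written, so B5 A5 A4 F-flat5 sounds E5 D5 D4 Bbb4.
Then write for alto flute: it sounds a perfect fourth below written, so the part must be a perfect fourth above concert.
E5 → A5
D5 → G5
D4 → G4
Bbb4 → Ebb5

A5 G5 G4 Ebb5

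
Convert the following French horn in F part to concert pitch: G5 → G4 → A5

C5 C4 D5

Written C4 on the French horn in F sounds as F3, a perfect fifth lower; apply that shift to every note.
G5 to C5
G4 to C4
A5 to D5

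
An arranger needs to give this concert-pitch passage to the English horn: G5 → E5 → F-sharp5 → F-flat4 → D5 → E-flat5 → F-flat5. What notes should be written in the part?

D6 B5 C#6 Cb5 A5 Bb5 Cb6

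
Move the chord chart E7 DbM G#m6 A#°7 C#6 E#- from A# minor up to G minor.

Db7 CbbM Fm6 G°7 Bb6 D-

A# minor up to G minor is a diminished seventh; each chord root moves by that interval while the quality stays the same.
E7: root E up a diminished seventh → Db, giving Db7.
DbM: root Db up a diminished seventh → Cbb, giving CbbM.
G#m6: root G# up a diminished seventh → F, giving Fm6.
A#°7: root A# up a diminished seventh → G, giving G°7.
C#6: root C# up a diminished seventh → Bb, giving Bb6.
E#-: root E# up a diminished seventh → D, giving D-.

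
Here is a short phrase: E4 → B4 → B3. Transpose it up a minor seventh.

A minor seventh up from E4 gives D5.
B4: a seventh up reaches A, and 10 semitones makes it A5.
B3: a seventh up reaches A, and 10 semitones makes it A4.

D5 A5 A4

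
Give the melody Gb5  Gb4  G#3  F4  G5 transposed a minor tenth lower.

Eb4 Eb3 E#2 D3 E4

Gb5 gives Eb4
Gb4 gives Eb3
G#3 gives E#2
F4 gives D3
G5 gives E4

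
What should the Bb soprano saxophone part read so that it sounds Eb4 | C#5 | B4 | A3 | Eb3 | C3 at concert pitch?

Written C4 sounds as Bb3 on the Bb soprano saxophone, so concert pitches are written a major second up.
Eb4 to F4
C#5 to D#5
B4 to C#5
A3 to B3
Eb3 to F3
C3 to D3

F4 D#5 C#5 B3 F3 D3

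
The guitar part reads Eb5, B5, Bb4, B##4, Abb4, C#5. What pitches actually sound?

Written C4 on the guitar sounds as C3, a perfect octave lower; apply that shift to every note.
Eb5 becomes Eb4
B5 becomes B4
Bb4 becomes Bb3
B##4 becomes B##3
Abb4 becomes Abb3
C#5 becomes C#4

Eb4 B4 Bb3 B##3 Abb3 C#4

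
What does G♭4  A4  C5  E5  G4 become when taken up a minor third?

Gb4: a third up reaches B, and 3 semitones makes it Bbb4.
A4: a third up reaches C, and 3 semitones makes it C5.
C5 up a minor third is Eb5.
E5 up a minor third is G5.
G4 up a minor third is Bb4.

Bbb4 C5 Eb5 G5 Bb4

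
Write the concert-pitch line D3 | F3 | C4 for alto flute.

G3 Bb3 F4

The alto flute sounds a perfect fourth below written, so the written part must be a perfect fourth above concert — transpose each note up.
D3 to G3
F3 to Bb3
C4 to F4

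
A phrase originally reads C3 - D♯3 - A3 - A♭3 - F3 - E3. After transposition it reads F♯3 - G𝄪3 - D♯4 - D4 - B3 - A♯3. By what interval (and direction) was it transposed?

up an augmented fourth

From C3 to F#3 is 4 letter names — a fourth of some quality.
C3 to F#3 is 6 semitones, which makes it an augmented fourth; the second version is higher, so the direction is up.
Checking another pair — E3 → A#3 — gives the same interval.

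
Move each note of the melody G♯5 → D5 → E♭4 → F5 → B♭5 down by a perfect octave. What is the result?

G#4 D4 Eb3 F4 Bb4

A perfect octave down from G#5 gives G#4.
D5: an octave down reaches D, and 12 semitones makes it D4.
Eb4: an octave down reaches E, and 12 semitones makes it Eb3.
A perfect octave down from F5 gives F4.
Bb5 down a perfect octave is Bb4.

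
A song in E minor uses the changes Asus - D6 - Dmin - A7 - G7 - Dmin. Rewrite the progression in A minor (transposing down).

E minor down to A minor is a perfect fifth; each chord root moves by that interval while the quality stays the same.
Asus: root A down a perfect fifth → D, giving Dsus.
D6: root D down a perfect fifth → G, giving G6.
Dmin: root D down a perfect fifth → G, giving Gmin.
A7: root A down a perfect fifth → D, giving D7.
G7: root G down a perfect fifth → C, giving C7.
Dmin: root D down a perfect fifth → G, giving Gmin.

Dsus G6 Gmin D7 C7 Gmin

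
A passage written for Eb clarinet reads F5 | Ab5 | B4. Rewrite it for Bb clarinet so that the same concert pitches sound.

Bb5 Db6 E5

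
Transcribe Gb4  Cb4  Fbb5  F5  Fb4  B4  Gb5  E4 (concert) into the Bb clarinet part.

Ab4 Db4 Gbb5 G5 Gb4 C#5 Ab5 F#4

Written C4 sounds as Bb3 on the Bb clarinet, so concert pitches are written a major second up.
Gb4 → Ab4
Cb4 → Db4
Fbb5 → Gbb5
F5 → G5
Fb4 → Gb4
B4 → C#5
Gb5 → Ab5
E4 → F#4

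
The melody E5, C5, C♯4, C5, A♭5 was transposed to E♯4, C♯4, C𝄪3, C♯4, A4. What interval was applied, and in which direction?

down a diminished octave

From E5 to E#4 is 8 letter names — an octave of some quality.
E#4 to E5 is 11 semitones, which makes it a diminished octave; the second version is lower, so the direction is down.
Checking another pair — Ab5 → A4 — gives the same interval.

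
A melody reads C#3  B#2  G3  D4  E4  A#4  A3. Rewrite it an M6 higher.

C#3: a sixth up reaches A, and 9 semitones makes it A#3.
A major sixth up from B#2 gives G##3.
A major sixth up from G3 gives E4.
D4 up a major sixth is B4.
E4 up a major sixth is C#5.
A#4 up a major sixth is F##5.
A3 up a major sixth is F#4.

A#3 G##3 E4 B4 C#5 F##5 F#4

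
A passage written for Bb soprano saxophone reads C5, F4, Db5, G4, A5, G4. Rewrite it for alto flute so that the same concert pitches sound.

First find concert pitch: the Bb soprano saxophone sounds a major second below written, so C5 F4 Db5 G4 A5 G4 sounds Bb4 Eb4 Cb5 F4 G5 F4.
Then write for alto flute: it sounds a perfect fourth below written, so the part must be a perfect fourth above concert.
Bb4 → Eb5
Eb4 → Ab4
Cb5 → Fb5
F4 → Bb4
G5 → C6
F4 → Bb4

Eb5 Ab4 Fb5 Bb4 C6 Bb4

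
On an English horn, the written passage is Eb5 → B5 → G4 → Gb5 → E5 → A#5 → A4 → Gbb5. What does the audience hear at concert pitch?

Ab4 E5 C4 Cb5 A4 D#5 D4 Cbb5

Written C4 on the English horn sounds as F3, a perfect fifth lower; apply that shift to every note.
Eb5 to Ab4
B5 to E5
G4 to C4
Gb5 to Cb5
E5 to A4
A#5 to D#5
A4 to D4
Gbb5 to Cbb5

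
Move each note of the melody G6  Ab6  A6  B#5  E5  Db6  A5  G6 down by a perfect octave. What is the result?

G6 to G5
Ab6 to Ab5
A6 to A5
B#5 to B#4
E5 to E4
Db6 to Db5
A5 to A4
G6 to G5

G5 Ab5 A5 B#4 E4 Db5 A4 G5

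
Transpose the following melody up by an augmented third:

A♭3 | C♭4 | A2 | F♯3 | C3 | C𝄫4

C#4 E4 C##3 A##3 E#3 Eb4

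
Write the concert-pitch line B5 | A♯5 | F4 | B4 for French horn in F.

F#6 E#6 C5 F#5

Written C4 sounds as F3 on the French horn in F, so concert pitches are written a perfect fifth up.
B5 -> F#6
A#5 -> E#6
F4 -> C5
B4 -> F#5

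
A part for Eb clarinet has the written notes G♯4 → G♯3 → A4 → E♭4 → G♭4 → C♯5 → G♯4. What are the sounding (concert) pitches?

B4 B3 C5 Gb4 Bbb4 E5 B4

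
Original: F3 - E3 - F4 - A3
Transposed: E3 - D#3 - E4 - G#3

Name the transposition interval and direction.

down a minor second

Take the first pair: F3 → E3. F to E spans 2 letter names, so the interval is some kind of second.
E3 to F3 is 1 semitone, which makes it a minor second; the second version is lower, so the direction is down.
Checking another pair — A3 → G#3 — gives the same interval.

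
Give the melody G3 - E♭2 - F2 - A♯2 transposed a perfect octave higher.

G3 gives G4
Eb2 gives Eb3
F2 gives F3
A#2 gives A#3

G4 Eb3 F3 A#3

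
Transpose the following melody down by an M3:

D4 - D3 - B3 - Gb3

Bb3 Bb2 G3 Ebb3

A major third down from D4 gives Bb3.
A major third down from D3 gives Bb2.
B3: a third down reaches G, and 4 semitones makes it G3.
Gb3: a third down reaches E, and 4 semitones makes it Ebb3.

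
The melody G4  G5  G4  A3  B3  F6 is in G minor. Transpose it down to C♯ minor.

C#4 C#5 C#4 D#3 E#3 B5

From G down to C♯ is a diminished fifth; apply that to each pitch.
G4 → C#4
G5 → C#5
G4 → C#4
A3 → D#3
B3 → E#3
F6 → B5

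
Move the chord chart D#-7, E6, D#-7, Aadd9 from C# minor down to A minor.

B-7 C6 B-7 Fadd9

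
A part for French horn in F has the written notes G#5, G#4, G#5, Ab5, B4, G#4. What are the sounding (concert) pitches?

The French horn in F sounds a perfect fifth below written, so transpose each written note down a perfect fifth.
G#5 → C#5
G#4 → C#4
G#5 → C#5
Ab5 → Db5
B4 → E4
G#4 → C#4

C#5 C#4 C#5 Db5 E4 C#4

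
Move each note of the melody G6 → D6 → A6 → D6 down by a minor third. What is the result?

E6 B5 F#6 B5

G6 gives E6
D6 gives B5
A6 gives F#6
D6 gives B5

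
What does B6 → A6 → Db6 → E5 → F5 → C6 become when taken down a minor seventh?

B6 gives C#6
A6 gives B5
Db6 gives Eb5
E5 gives F#4
F5 gives G4
C6 gives D5

C#6 B5 Eb5 F#4 G4 D5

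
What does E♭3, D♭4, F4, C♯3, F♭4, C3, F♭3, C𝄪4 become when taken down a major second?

Db3 Cb4 Eb4 B2 Ebb4 Bb2 Ebb3 B#3

Eb3: a second down reaches D, and 2 semitones makes it Db3.
Db4: a second down reaches C, and 2 semitones makes it Cb4.
F4: a second down reaches E, and 2 semitones makes it Eb4.
A major second down from C#3 gives B2.
Fb4: a second down reaches E, and 2 semitones makes it Ebb4.
C3 down a major second is Bb2.
Fb3 down a major second is Ebb3.
C##4: a second down reaches B, and 2 semitones makes it B#3.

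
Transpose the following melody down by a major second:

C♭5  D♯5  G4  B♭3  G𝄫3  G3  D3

Bbb4 C#5 F4 Ab3 Fbb3 F3 C3

Cb5 down a major second is Bbb4.
A major second down from D#5 gives C#5.
G4: a second down reaches F, and 2 semitones makes it F4.
Bb3: a second down reaches A, and 2 semitones makes it Ab3.
Gbb3 down a major second is Fbb3.
G3 down a major second is F3.
D3 down a major second is C3.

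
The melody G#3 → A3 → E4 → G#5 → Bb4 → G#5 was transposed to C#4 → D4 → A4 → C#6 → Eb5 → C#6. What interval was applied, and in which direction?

Take the first pair: G#3 → C#4. G to C spans 4 letter names, so the interval is some kind of fourth.
G#3 to C#4 is 5 semitones, which makes it a perfect fourth; the second version is higher, so the direction is up.
Checking another pair — G#5 → C#6 — gives the same interval.

up a perfect fourth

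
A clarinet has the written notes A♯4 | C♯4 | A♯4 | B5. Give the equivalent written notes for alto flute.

B#4 D#4 B#4 C#6

First find concert pitch: the A clarinet sounds a minor third below written, so A♯4 C♯4 A♯4 B5 sounds F##4 A#3 F##4 G#5.
Then write for alto flute: it sounds a perfect fourth below written, so the part must be a perfect fourth above concert.
F##4 → B#4
A#3 → D#4
F##4 → B#4
G#5 → C#6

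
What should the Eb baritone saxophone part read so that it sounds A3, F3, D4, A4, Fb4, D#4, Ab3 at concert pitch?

F#5 D5 B5 F#6 Db6 B#5 F5

The Eb baritone saxophone sounds a major thirteenth below written, so the written part must be a major thirteenth above concert — transpose each note up.
A3 → F#5
F3 → D5
D4 → B5
A4 → F#6
Fb4 → Db6
D#4 → B#5
Ab3 → F5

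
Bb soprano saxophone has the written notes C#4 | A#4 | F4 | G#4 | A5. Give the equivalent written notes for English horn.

F#4 D#5 Bb4 C#5 D6

First find concert pitch: the Bb soprano saxophone sounds a major second below written, so C#4 A#4 F4 G#4 A5 sounds B3 G#4 Eb4 F#4 G5.
Then write for English horn: it sounds a perfect fifth below written, so the part must be a perfect fifth above concert.
B3 → F#4
G#4 → D#5
Eb4 → Bb4
F#4 → C#5
G5 → D6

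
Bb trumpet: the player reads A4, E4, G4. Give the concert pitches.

G4 D4 F4

Written C4 on the Bb trumpet sounds as Bb3, a major second lower; apply that shift to every note.
A4 becomes G4
E4 becomes D4
G4 becomes F4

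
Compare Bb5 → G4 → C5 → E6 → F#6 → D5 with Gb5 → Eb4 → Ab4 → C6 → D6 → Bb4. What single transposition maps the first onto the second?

down a major third

Take the first pair: Bb5 → Gb5. B to G spans 3 letter names, so the interval is some kind of third.
Gb5 to Bb5 is 4 semitones, which makes it a major third; the second version is lower, so the direction is down.
Checking another pair — D5 → Bb4 — gives the same interval.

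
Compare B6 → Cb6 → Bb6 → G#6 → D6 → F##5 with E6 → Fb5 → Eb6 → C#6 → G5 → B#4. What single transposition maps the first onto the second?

down a perfect fifth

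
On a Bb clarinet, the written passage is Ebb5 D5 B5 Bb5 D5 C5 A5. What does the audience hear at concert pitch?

Dbb5 C5 A5 Ab5 C5 Bb4 G5

Written C4 on the Bb clarinet sounds as Bb3, a major second lower; apply that shift to every note.
Ebb5 to Dbb5
D5 to C5
B5 to A5
Bb5 to Ab5
D5 to C5
C5 to Bb4
A5 to G5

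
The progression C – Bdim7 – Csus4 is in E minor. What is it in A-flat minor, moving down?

Fb Ebdim7 Fbsus4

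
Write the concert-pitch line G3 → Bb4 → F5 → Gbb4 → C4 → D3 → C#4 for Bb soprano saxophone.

A3 C5 G5 Abb4 D4 E3 D#4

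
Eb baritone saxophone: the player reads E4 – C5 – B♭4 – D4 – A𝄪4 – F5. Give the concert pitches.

Written C4 on the Eb baritone saxophone sounds as Eb2, a major thirteenth lower; apply that shift to every note.
E4 to G2
C5 to Eb3
Bb4 to Db3
D4 to F2
A##4 to C##3
F5 to Ab3

G2 Eb3 Db3 F2 C##3 Ab3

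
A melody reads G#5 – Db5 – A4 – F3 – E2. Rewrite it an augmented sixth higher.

G#5 becomes E##6
Db5 becomes B5
A4 becomes F##5
F3 becomes D#4
E2 becomes C##3

E##6 B5 F##5 D#4 C##3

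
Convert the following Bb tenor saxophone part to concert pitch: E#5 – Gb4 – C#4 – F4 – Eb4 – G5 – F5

The Bb tenor saxophone sounds a major ninth below written, so transpose each written note down a major ninth.
E#5 -> D#4
Gb4 -> Fb3
C#4 -> B2
F4 -> Eb3
Eb4 -> Db3
G5 -> F4
F5 -> Eb4

D#4 Fb3 B2 Eb3 Db3 F4 Eb4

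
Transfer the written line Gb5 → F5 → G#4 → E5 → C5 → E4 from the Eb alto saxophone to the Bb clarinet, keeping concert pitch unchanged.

Cb5 Bb4 C#4 A4 F4 A3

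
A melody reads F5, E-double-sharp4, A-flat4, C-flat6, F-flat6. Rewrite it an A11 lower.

Cb4 B#2 Ebb3 Gbb4 Cbb5

An augmented eleventh down from F5 gives Cb4.
E##4 down an augmented eleventh is B#2.
Ab4: an eleventh down reaches E, and 18 semitones makes it Ebb3.
Cb6 down an augmented eleventh is Gbb4.
An augmented eleventh down from Fb6 gives Cbb5.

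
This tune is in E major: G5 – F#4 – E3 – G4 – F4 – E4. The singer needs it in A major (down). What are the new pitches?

E major to A major down is a perfect fifth, so every note moves down by that interval.
G5 → C5
F#4 → B3
E3 → A2
G4 → C4
F4 → Bb3
E4 → A3

C5 B3 A2 C4 Bb3 A3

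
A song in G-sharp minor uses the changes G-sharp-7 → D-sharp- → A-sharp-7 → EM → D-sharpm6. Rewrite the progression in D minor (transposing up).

D-7 A- E-7 BbM Am6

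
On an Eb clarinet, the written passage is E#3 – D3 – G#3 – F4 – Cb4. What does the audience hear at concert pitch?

The Eb clarinet sounds a minor third above written, so transpose each written note up a minor third.
E#3 → G#3
D3 → F3
G#3 → B3
F4 → Ab4
Cb4 → Ebb4

G#3 F3 B3 Ab4 Ebb4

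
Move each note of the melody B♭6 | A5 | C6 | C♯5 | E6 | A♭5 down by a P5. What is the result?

Eb6 D5 F5 F#4 A5 Db5

Bb6 to Eb6
A5 to D5
C6 to F5
C#5 to F#4
E6 to A5
Ab5 to Db5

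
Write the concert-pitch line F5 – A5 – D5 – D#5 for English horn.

C6 E6 A5 A#5

The English horn sounds a perfect fifth below written, so the written part must be a perfect fifth above concert — transpose each note up.
F5 → C6
A5 → E6
D5 → A5
D#5 → A#5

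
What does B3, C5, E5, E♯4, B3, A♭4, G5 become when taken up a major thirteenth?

G#5 A6 C#7 C##6 G#5 F6 E7

A major thirteenth up from B3 gives G#5.
C5: a thirteenth up reaches A, and 21 semitones makes it A6.
E5: a thirteenth up reaches C, and 21 semitones makes it C#7.
E#4: a thirteenth up reaches C, and 21 semitones makes it C##6.
A major thirteenth up from B3 gives G#5.
Ab4: a thirteenth up reaches F, and 21 semitones makes it F6.
G5 up a major thirteenth is E7.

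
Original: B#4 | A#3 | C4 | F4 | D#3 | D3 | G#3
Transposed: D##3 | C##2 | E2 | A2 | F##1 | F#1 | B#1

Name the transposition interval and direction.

Take the first pair: B#4 → D##3. B to D spans 13 letter names, so the interval is some kind of thirteenth.
D##3 to B#4 is 20 semitones, which makes it a minor thirteenth; the second version is lower, so the direction is down.
Checking another pair — G#3 → B#1 — gives the same interval.

down a minor thirteenth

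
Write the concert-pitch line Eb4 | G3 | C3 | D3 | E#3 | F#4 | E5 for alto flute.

Ab4 C4 F3 G3 A#3 B4 A5

The alto flute sounds a perfect fourth below written, so the written part must be a perfect fourth above concert — transpose each note up.
Eb4 gives Ab4
G3 gives C4
C3 gives F3
D3 gives G3
E#3 gives A#3
F#4 gives B4
E5 gives A5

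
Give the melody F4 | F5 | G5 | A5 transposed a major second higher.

G4 G5 A5 B5

F4: a second up reaches G, and 2 semitones makes it G4.
F5 up a major second is G5.
A major second up from G5 gives A5.
A major second up from A5 gives B5.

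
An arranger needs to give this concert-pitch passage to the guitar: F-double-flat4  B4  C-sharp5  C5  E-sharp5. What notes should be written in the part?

Written C4 sounds as C3 on the guitar, so concert pitches are written a perfect octave up.
Fbb4 -> Fbb5
B4 -> B5
C#5 -> C#6
C5 -> C6
E#5 -> E#6

Fbb5 B5 C#6 C6 E#6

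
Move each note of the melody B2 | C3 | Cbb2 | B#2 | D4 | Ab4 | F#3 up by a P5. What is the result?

A perfect fifth up from B2 gives F#3.
A perfect fifth up from C3 gives G3.
A perfect fifth up from Cbb2 gives Gbb2.
B#2 up a perfect fifth is F##3.
D4 up a perfect fifth is A4.
Ab4: a fifth up reaches E, and 7 semitones makes it Eb5.
F#3: a fifth up reaches C, and 7 semitones makes it C#4.

F#3 G3 Gbb2 F##3 A4 Eb5 C#4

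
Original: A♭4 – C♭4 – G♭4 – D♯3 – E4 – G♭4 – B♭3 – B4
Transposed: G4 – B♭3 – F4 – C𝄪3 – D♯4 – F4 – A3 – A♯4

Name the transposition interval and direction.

From Ab4 to G4 is 2 letter names — a second of some quality.
G4 to Ab4 is 1 semitone, which makes it a minor second; the second version is lower, so the direction is down.
Checking another pair — B4 → A#4 — gives the same interval.

down a minor second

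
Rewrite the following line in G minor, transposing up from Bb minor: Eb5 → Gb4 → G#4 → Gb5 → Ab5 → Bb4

Bb minor to G minor up is a major sixth, so every note moves up by that interval.
Eb5 -> C6
Gb4 -> Eb5
G#4 -> E#5
Gb5 -> Eb6
Ab5 -> F6
Bb4 -> G5

C6 Eb5 E#5 Eb6 F6 G5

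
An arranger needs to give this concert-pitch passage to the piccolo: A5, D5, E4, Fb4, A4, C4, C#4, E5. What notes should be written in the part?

The piccolo sounds a perfect octave above written, so the written part must be a perfect octave below concert — transpose each note down.
A5 → A4
D5 → D4
E4 → E3
Fb4 → Fb3
A4 → A3
C4 → C3
C#4 → C#3
E5 → E4

A4 D4 E3 Fb3 A3 C3 C#3 E4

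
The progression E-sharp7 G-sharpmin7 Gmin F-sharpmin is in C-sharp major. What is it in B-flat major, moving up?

D7 Fmin7 Fbmin Ebmin

C-sharp major up to B-flat major is a diminished seventh; each chord root moves by that interval while the quality stays the same.
E-sharp7: root E-sharp up a diminished seventh → D, giving D7.
G-sharpmin7: root G-sharp up a diminished seventh → F, giving Fmin7.
Gmin: root G up a diminished seventh → Fb, giving Fbmin.
F-sharpmin: root F-sharp up a diminished seventh → Eb, giving Ebmin.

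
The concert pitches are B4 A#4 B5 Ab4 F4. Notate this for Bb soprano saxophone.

C#5 B#4 C#6 Bb4 G4

Written C4 sounds as Bb3 on the Bb soprano saxophone, so concert pitches are written a major second up.
B4 to C#5
A#4 to B#4
B5 to C#6
Ab4 to Bb4
F4 to G4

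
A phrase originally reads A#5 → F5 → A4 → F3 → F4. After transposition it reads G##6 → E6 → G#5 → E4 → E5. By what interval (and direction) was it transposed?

up a major seventh

Take the first pair: A#5 → G##6. A to G spans 7 letter names, so the interval is some kind of seventh.
A#5 to G##6 is 11 semitones, which makes it a major seventh; the second version is higher, so the direction is up.
Checking another pair — F4 → E5 — gives the same interval.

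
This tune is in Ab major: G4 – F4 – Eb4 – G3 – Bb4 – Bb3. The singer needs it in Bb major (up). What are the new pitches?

A4 G4 F4 A3 C5 C4

Ab major to Bb major up is a major second, so every note moves up by that interval.
G4 gives A4
F4 gives G4
Eb4 gives F4
G3 gives A3
Bb4 gives C5
Bb3 gives C4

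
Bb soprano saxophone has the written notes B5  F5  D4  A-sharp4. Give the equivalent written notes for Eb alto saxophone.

First find concert pitch: the Bb soprano saxophone sounds a major second below written, so B5 F5 D4 A-sharp4 sounds A5 Eb5 C4 G#4.
Then write for Eb alto saxophone: it sounds a major sixth below written, so the part must be a major sixth above concert.
A5 → F#6
Eb5 → C6
C4 → A4
G#4 → E#5

F#6 C6 A4 E#5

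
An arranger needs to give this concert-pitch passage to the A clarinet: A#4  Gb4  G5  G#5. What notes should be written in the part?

C#5 Bbb4 Bb5 B5

The A clarinet sounds a minor third below written, so the written part must be a minor third above concert — transpose each note up.
A#4 → C#5
Gb4 → Bbb4
G5 → Bb5
G#5 → B5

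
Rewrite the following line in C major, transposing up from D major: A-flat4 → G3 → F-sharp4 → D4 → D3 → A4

Gb5 F4 E5 C5 C4 G5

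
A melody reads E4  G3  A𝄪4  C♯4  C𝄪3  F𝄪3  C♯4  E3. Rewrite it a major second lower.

D4 F3 G##4 B3 B#2 E#3 B3 D3

E4 down a major second is D4.
A major second down from G3 gives F3.
A major second down from A##4 gives G##4.
A major second down from C#4 gives B3.
A major second down from C##3 gives B#2.
A major second down from F##3 gives E#3.
C#4 down a major second is B3.
A major second down from E3 gives D3.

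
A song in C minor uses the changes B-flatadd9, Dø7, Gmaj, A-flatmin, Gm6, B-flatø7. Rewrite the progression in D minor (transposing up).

Cadd9 Eø7 Amaj Bbmin Am6 Cø7

C minor up to D minor is a major second; each chord root moves by that interval while the quality stays the same.
B-flatadd9: root B-flat up a major second → C, giving Cadd9.
Dø7: root D up a major second → E, giving Eø7.
Gmaj: root G up a major second → A, giving Amaj.
A-flatmin: root A-flat up a major second → Bb, giving Bbmin.
Gm6: root G up a major second → A, giving Am6.
B-flatø7: root B-flat up a major second → C, giving Cø7.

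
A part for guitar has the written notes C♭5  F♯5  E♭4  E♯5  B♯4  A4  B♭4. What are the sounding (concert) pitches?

The guitar sounds a perfect octave below written, so transpose each written note down a perfect octave.
Cb5 → Cb4
F#5 → F#4
Eb4 → Eb3
E#5 → E#4
B#4 → B#3
A4 → A3
Bb4 → Bb3

Cb4 F#4 Eb3 E#4 B#3 A3 Bb3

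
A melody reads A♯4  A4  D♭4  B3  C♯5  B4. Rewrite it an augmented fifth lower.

D4 Db4 Gbb3 Eb3 F4 Eb4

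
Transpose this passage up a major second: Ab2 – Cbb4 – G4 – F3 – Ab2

Bb2 Dbb4 A4 G3 Bb2

Ab2 to Bb2
Cbb4 to Dbb4
G4 to A4
F3 to G3
Ab2 to Bb2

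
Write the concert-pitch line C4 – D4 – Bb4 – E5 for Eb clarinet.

A3 B3 G4 C#5

The Eb clarinet sounds a minor third above written, so the written part must be a minor third below concert — transpose each note down.
C4 to A3
D4 to B3
Bb4 to G4
E5 to C#5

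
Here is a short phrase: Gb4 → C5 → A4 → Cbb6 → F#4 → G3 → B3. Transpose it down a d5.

Gb4 becomes C4
C5 becomes F#4
A4 becomes D#4
Cbb6 becomes Fb5
F#4 becomes B#3
G3 becomes C#3
B3 becomes E#3

C4 F#4 D#4 Fb5 B#3 C#3 E#3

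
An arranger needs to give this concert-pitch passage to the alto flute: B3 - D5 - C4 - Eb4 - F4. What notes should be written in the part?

E4 G5 F4 Ab4 Bb4

Written C4 sounds as G3 on the alto flute, so concert pitches are written a perfect fourth up.
B3 -> E4
D5 -> G5
C4 -> F4
Eb4 -> Ab4
F4 -> Bb4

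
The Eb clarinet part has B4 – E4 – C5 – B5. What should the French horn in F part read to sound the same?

First find concert pitch: the Eb clarinet sounds a minor third above written, so B4 E4 C5 B5 sounds D5 G4 Eb5 D6.
Then write for French horn in F: it sounds a perfect fifth below written, so the part must be a perfect fifth above concert.
D5 → A5
G4 → D5
Eb5 → Bb5
D6 → A6

A5 D5 Bb5 A6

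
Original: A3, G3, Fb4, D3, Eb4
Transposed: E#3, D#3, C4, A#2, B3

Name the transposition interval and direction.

down a diminished fourth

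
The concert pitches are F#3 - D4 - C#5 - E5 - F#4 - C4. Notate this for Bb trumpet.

G#3 E4 D#5 F#5 G#4 D4

Written C4 sounds as Bb3 on the Bb trumpet, so concert pitches are written a major second up.
F#3 to G#3
D4 to E4
C#5 to D#5
E5 to F#5
F#4 to G#4
C4 to D4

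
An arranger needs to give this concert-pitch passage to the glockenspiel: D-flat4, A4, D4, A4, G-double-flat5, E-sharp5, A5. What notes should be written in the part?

Db2 A2 D2 A2 Gbb3 E#3 A3

Written C4 sounds as C6 on the glockenspiel, so concert pitches are written a perfect fifteenth down.
Db4 to Db2
A4 to A2
D4 to D2
A4 to A2
Gbb5 to Gbb3
E#5 to E#3
A5 to A3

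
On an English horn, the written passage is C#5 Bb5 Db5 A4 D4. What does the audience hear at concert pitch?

Written C4 on the English horn sounds as F3, a perfect fifth lower; apply that shift to every note.
C#5 gives F#4
Bb5 gives Eb5
Db5 gives Gb4
A4 gives D4
D4 gives G3

F#4 Eb5 Gb4 D4 G3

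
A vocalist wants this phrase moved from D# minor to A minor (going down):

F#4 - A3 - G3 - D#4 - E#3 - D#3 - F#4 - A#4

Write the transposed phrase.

C4 Eb3 Db3 A3 B2 A2 C4 E4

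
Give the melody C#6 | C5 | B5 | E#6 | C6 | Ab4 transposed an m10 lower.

A#4 A3 G#4 C##5 A4 F3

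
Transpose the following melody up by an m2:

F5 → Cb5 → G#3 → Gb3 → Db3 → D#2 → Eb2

F5 gives Gb5
Cb5 gives Dbb5
G#3 gives A3
Gb3 gives Abb3
Db3 gives Ebb3
D#2 gives E2
Eb2 gives Fb2

Gb5 Dbb5 A3 Abb3 Ebb3 E2 Fb2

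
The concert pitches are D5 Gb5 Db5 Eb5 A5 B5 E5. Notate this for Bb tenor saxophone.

E6 Ab6 Eb6 F6 B6 C#7 F#6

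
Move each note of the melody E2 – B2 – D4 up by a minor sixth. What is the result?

E2 -> C3
B2 -> G3
D4 -> Bb4

C3 G3 Bb4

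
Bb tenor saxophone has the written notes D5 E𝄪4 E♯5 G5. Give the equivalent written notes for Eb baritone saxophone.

First find concert pitch: the Bb tenor saxophone sounds a major ninth below written, so D5 E𝄪4 E♯5 G5 sounds C4 D##3 D#4 F4.
Then write for Eb baritone saxophone: it sounds a major thirteenth below written, so the part must be a major thirteenth above concert.
C4 → A5
D##3 → B##4
D#4 → B#5
F4 → D6

A5 B##4 B#5 D6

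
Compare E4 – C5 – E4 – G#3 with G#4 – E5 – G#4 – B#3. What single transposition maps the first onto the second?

up a major third

Take the first pair: E4 → G#4. E to G spans 3 letter names, so the interval is some kind of third.
E4 to G#4 is 4 semitones, which makes it a major third; the second version is higher, so the direction is up.
Checking another pair — G#3 → B#3 — gives the same interval.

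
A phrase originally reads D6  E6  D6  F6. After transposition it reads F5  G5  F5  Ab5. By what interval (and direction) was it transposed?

down a major sixth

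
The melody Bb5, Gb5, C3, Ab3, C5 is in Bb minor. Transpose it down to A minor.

A5 F5 B2 G3 B4

From Bb down to A is a minor second; apply that to each pitch.
Bb5 → A5
Gb5 → F5
C3 → B2
Ab3 → G3
C5 → B4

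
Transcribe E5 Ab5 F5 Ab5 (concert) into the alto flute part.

Written C4 sounds as G3 on the alto flute, so concert pitches are written a perfect fourth up.
E5 → A5
Ab5 → Db6
F5 → Bb5
Ab5 → Db6

A5 Db6 Bb5 Db6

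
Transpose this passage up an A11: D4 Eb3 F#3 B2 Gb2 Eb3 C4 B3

D4: an eleventh up reaches G, and 18 semitones makes it G#5.
Eb3: an eleventh up reaches A, and 18 semitones makes it A4.
An augmented eleventh up from F#3 gives B#4.
B2: an eleventh up reaches E, and 18 semitones makes it E#4.
Gb2: an eleventh up reaches C, and 18 semitones makes it C4.
Eb3 up an augmented eleventh is A4.
C4: an eleventh up reaches F, and 18 semitones makes it F#5.
An augmented eleventh up from B3 gives E#5.

G#5 A4 B#4 E#4 C4 A4 F#5 E#5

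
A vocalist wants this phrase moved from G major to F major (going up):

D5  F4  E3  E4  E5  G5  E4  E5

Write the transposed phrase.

From G up to F is a minor seventh; apply that to each pitch.
D5 → C6
F4 → Eb5
E3 → D4
E4 → D5
E5 → D6
G5 → F6
E4 → D5
E5 → D6

C6 Eb5 D4 D5 D6 F6 D5 D6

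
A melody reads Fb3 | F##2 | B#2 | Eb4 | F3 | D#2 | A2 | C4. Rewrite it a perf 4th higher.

Bbb3 B#2 E#3 Ab4 Bb3 G#2 D3 F4

Fb3 to Bbb3
F##2 to B#2
B#2 to E#3
Eb4 to Ab4
F3 to Bb3
D#2 to G#2
A2 to D3
C4 to F4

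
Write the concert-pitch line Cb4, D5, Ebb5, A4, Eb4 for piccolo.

Cb3 D4 Ebb4 A3 Eb3

The piccolo sounds a perfect octave above written, so the written part must be a perfect octave below concert — transpose each note down.
Cb4 gives Cb3
D5 gives D4
Ebb5 gives Ebb4
A4 gives A3
Eb4 gives Eb3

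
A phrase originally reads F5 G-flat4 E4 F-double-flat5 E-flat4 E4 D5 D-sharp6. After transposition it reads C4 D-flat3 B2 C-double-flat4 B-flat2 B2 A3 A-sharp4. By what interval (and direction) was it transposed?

Take the first pair: F5 → C4. F to C spans 11 letter names, so the interval is some kind of eleventh.
C4 to F5 is 17 semitones, which makes it a perfect eleventh; the second version is lower, so the direction is down.
Checking another pair — D#6 → A#4 — gives the same interval.

down a perfect eleventh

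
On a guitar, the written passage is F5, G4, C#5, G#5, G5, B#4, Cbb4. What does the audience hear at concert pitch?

F4 G3 C#4 G#4 G4 B#3 Cbb3

Written C4 on the guitar sounds as C3, a perfect octave lower; apply that shift to every note.
F5 → F4
G4 → G3
C#5 → C#4
G#5 → G#4
G5 → G4
B#4 → B#3
Cbb4 → Cbb3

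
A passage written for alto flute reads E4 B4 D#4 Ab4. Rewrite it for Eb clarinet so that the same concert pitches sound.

G#3 D#4 F##3 C4

First find concert pitch: the alto flute sounds a perfect fourth below written, so E4 B4 D#4 Ab4 sounds B3 F#4 A#3 Eb4.
Then write for Eb clarinet: it sounds a minor third above written, so the part must be a minor third below concert.
B3 → G#3
F#4 → D#4
A#3 → F##3
Eb4 → C4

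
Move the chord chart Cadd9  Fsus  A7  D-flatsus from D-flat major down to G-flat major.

D-flat major down to G-flat major is a perfect fifth; each chord root moves by that interval while the quality stays the same.
Cadd9: root C down a perfect fifth → F, giving Fadd9.
Fsus: root F down a perfect fifth → Bb, giving Bbsus.
A7: root A down a perfect fifth → D, giving D7.
D-flatsus: root D-flat down a perfect fifth → Gb, giving Gbsus.

Fadd9 Bbsus D7 Gbsus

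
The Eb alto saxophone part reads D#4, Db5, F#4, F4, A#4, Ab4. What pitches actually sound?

Written C4 on the Eb alto saxophone sounds as Eb3, a major sixth lower; apply that shift to every note.
D#4 to F#3
Db5 to Fb4
F#4 to A3
F4 to Ab3
A#4 to C#4
Ab4 to Cb4

F#3 Fb4 A3 Ab3 C#4 Cb4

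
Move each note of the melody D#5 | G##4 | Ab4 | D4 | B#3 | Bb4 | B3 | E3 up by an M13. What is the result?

D#5 becomes B#6
G##4 becomes E##6
Ab4 becomes F6
D4 becomes B5
B#3 becomes G##5
Bb4 becomes G6
B3 becomes G#5
E3 becomes C#5

B#6 E##6 F6 B5 G##5 G6 G#5 C#5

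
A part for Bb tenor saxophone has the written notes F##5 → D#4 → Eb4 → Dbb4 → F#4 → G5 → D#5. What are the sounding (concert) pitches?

The Bb tenor saxophone sounds a major ninth below written, so transpose each written note down a major ninth.
F##5 gives E#4
D#4 gives C#3
Eb4 gives Db3
Dbb4 gives Cbb3
F#4 gives E3
G5 gives F4
D#5 gives C#4

E#4 C#3 Db3 Cbb3 E3 F4 C#4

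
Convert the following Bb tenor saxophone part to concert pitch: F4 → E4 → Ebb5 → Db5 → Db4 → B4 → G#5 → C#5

Eb3 D3 Dbb4 Cb4 Cb3 A3 F#4 B3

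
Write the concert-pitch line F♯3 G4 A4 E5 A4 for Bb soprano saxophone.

Written C4 sounds as Bb3 on the Bb soprano saxophone, so concert pitches are written a major second up.
F#3 gives G#3
G4 gives A4
A4 gives B4
E5 gives F#5
A4 gives B4

G#3 A4 B4 F#5 B4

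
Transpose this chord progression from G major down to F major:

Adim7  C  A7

Gdim7 Bb G7

G major down to F major is a major second; each chord root moves by that interval while the quality stays the same.
Adim7: root A down a major second → G, giving Gdim7.
C: root C down a major second → Bb, giving Bb.
A7: root A down a major second → G, giving G7.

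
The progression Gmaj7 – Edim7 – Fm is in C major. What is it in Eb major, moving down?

Bbmaj7 Gdim7 Abm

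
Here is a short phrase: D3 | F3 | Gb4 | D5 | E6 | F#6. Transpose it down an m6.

F#2 A2 Bb3 F#4 G#5 A#5

D3 down a minor sixth is F#2.
F3 down a minor sixth is A2.
A minor sixth down from Gb4 gives Bb3.
A minor sixth down from D5 gives F#4.
A minor sixth down from E6 gives G#5.
A minor sixth down from F#6 gives A#5.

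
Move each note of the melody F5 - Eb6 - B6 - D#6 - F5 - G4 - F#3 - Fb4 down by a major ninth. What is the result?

Eb4 Db5 A5 C#5 Eb4 F3 E2 Ebb3

F5 → Eb4
Eb6 → Db5
B6 → A5
D#6 → C#5
F5 → Eb4
G4 → F3
F#3 → E2
Fb4 → Ebb3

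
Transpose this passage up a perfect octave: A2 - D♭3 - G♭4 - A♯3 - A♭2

A3 Db4 Gb5 A#4 Ab3

A2: an octave up reaches A, and 12 semitones makes it A3.
Db3: an octave up reaches D, and 12 semitones makes it Db4.
Gb4 up a perfect octave is Gb5.
A perfect octave up from A#3 gives A#4.
A perfect octave up from Ab2 gives Ab3.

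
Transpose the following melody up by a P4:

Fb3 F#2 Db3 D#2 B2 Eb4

Bbb3 B2 Gb3 G#2 E3 Ab4

A perfect fourth up from Fb3 gives Bbb3.
A perfect fourth up from F#2 gives B2.
A perfect fourth up from Db3 gives Gb3.
D#2 up a perfect fourth is G#2.
B2 up a perfect fourth is E3.
A perfect fourth up from Eb4 gives Ab4.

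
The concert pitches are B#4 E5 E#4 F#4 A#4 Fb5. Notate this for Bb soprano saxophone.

C##5 F#5 F##4 G#4 B#4 Gb5

Written C4 sounds as Bb3 on the Bb soprano saxophone, so concert pitches are written a major second up.
B#4 → C##5
E5 → F#5
E#4 → F##4
F#4 → G#4
A#4 → B#4
Fb5 → Gb5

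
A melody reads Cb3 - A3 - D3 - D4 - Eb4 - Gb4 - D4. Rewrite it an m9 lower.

Bb1 G#2 C#2 C#3 D3 F3 C#3

Cb3: a ninth down reaches B, and 13 semitones makes it Bb1.
A3: a ninth down reaches G, and 13 semitones makes it G#2.
D3: a ninth down reaches C, and 13 semitones makes it C#2.
D4: a ninth down reaches C, and 13 semitones makes it C#3.
Eb4: a ninth down reaches D, and 13 semitones makes it D3.
A minor ninth down from Gb4 gives F3.
A minor ninth down from D4 gives C#3.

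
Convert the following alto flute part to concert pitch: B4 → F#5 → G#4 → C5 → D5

The alto flute sounds a perfect fourth below written, so transpose each written note down a perfect fourth.
B4 -> F#4
F#5 -> C#5
G#4 -> D#4
C5 -> G4
D5 -> A4

F#4 C#5 D#4 G4 A4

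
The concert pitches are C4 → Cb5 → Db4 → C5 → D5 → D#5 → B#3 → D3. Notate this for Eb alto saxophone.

The Eb alto saxophone sounds a major sixth below written, so the written part must be a major sixth above concert — transpose each note up.
C4 -> A4
Cb5 -> Ab5
Db4 -> Bb4
C5 -> A5
D5 -> B5
D#5 -> B#5
B#3 -> G##4
D3 -> B3

A4 Ab5 Bb4 A5 B5 B#5 G##4 B3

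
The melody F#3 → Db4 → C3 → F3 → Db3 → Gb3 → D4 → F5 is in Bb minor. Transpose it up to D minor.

A#3 F4 E3 A3 F3 Bb3 F#4 A5

From Bb up to D is a major third; apply that to each pitch.
F#3 to A#3
Db4 to F4
C3 to E3
F3 to A3
Db3 to F3
Gb3 to Bb3
D4 to F#4
F5 to A5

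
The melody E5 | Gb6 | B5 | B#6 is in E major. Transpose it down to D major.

D5 Fb6 A5 A#6

From E down to D is a major second; apply that to each pitch.
E5 gives D5
Gb6 gives Fb6
B5 gives A5
B#6 gives A#6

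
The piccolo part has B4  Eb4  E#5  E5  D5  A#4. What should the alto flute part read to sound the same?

First find concert pitch: the piccolo sounds a perfect octave above written, so B4 Eb4 E#5 E5 D5 A#4 sounds B5 Eb5 E#6 E6 D6 A#5.
Then write for alto flute: it sounds a perfect fourth below written, so the part must be a perfect fourth above concert.
B5 → E6
Eb5 → Ab5
E#6 → A#6
E6 → A6
D6 → G6
A#5 → D#6

E6 Ab5 A#6 A6 G6 D#6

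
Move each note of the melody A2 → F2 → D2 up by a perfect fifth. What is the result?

E3 C3 A2

A2 gives E3
F2 gives C3
D2 gives A2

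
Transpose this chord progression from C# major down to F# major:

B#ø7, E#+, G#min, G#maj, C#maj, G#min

E#ø7 A#+ C#min C#maj F#maj C#min

C# major down to F# major is a perfect fifth; each chord root moves by that interval while the quality stays the same.
B#ø7: root B# down a perfect fifth → E#, giving E#ø7.
E#+: root E# down a perfect fifth → A#, giving A#+.
G#min: root G# down a perfect fifth → C#, giving C#min.
G#maj: root G# down a perfect fifth → C#, giving C#maj.
C#maj: root C# down a perfect fifth → F#, giving F#maj.
G#min: root G# down a perfect fifth → C#, giving C#min.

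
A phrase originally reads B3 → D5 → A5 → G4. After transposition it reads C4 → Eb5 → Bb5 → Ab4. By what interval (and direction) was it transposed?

From B3 to C4 is 2 letter names — a second of some quality.
B3 to C4 is 1 semitone, which makes it a minor second; the second version is higher, so the direction is up.
Checking another pair — G4 → Ab4 — gives the same interval.

up a minor second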